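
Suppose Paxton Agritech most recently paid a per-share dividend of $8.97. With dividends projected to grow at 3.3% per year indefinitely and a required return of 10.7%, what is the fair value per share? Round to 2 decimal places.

$125.22

Gordon growth model: P₀ = D₁/(r − g). D₁ = 8.97 × (1 + 0.033) = 9.2660.
P₀ = 9.2660 / (0.107 − 0.033) = 9.2660 / 0.074 = 125.2164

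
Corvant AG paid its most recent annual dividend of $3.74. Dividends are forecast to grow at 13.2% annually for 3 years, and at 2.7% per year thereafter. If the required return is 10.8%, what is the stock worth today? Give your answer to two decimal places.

Two-stage DDM. Project D₁…D_3 at 0.132, terminal growth 0.027, discount at r = 0.108.
D_1 = 4.2337
D_2 = 4.7925
D_3 = 5.4251
Terminal value at t=3: TV = D_4/(r−g) = 5.5716/(0.108−0.027) = 68.7854
P₀ = 4.2337/(1+0.108)^1 + 4.7925/(1+0.108)^2 + 5.4251/(1+0.108)^3 + 68.7854/(1+0.108)^3 = 62.2813

$62.28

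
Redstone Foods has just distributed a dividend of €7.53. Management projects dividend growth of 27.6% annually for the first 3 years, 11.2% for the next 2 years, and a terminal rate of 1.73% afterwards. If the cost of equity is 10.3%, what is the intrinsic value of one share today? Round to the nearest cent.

€194.70

Three-stage DDM. Project D₁…D_5; terminal Gordon value at t=5 with g = 0.0173; discount at r = 0.103.
D_1 = 9.6083
D_2 = 12.2602
D_3 = 15.6440
D_4 = 17.3961
D_5 = 19.3445
TV_5 = 19.6791/(0.103−0.0173) = 229.6280
P₀ = Σ Dₜ/(1+r)ᵗ + TV_5/(1+r)^5 = 194.7007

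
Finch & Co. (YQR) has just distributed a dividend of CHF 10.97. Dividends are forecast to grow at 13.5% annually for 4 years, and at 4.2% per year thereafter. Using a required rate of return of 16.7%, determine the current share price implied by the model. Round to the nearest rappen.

Two-stage DDM. Project D₁…D_4 at 0.135, terminal growth 0.042, discount at r = 0.167.
D_1 = 12.4510
D_2 = 14.1318
D_3 = 16.0396
D_4 = 18.2050
Terminal value at t=4: TV = D_5/(r−g) = 18.9696/(0.167−0.042) = 151.7567
P₀ = 12.4510/(1+0.167)^1 + 14.1318/(1+0.167)^2 + 16.0396/(1+0.167)^3 + 18.2050/(1+0.167)^4 + 151.7567/(1+0.167)^4 = 122.7742

CHF 122.77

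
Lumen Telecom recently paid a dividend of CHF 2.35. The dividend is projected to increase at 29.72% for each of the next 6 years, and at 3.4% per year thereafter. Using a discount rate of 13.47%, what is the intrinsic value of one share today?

Two-stage DDM. Project D₁…D_6 at 0.2972, terminal growth 0.034, discount at r = 0.1347.
D_1 = 3.0484
D_2 = 3.9544
D_3 = 5.1297
D_4 = 6.6542
D_5 = 8.6318
D_6 = 11.1972
Terminal value at t=6: TV = D_7/(r−g) = 11.5779/(0.1347−0.034) = 114.9742
P₀ = 3.0484/(1+0.1347)^1 + 3.9544/(1+0.1347)^2 + 5.1297/(1+0.1347)^3 + 6.6542/(1+0.1347)^4 + 8.6318/(1+0.1347)^5 + 11.1972/(1+0.1347)^6 + 114.9742/(1+0.1347)^6 = 76.9835

CHF 76.98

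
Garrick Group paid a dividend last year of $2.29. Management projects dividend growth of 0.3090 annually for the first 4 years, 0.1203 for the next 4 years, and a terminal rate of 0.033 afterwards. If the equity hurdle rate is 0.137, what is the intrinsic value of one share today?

$66.36

Three-stage DDM. Project D₁…D_8; terminal Gordon value at t=8 with g = 0.033; discount at r = 0.137.
D_1 = 2.9976
D_2 = 3.9239
D_3 = 5.1363
D_4 = 6.7235
D_5 = 7.5323
D_6 = 8.4385
D_7 = 9.4536
D_8 = 10.5909
TV_8 = 10.9404/(0.137−0.033) = 105.1958
P₀ = Σ Dₜ/(1+r)ᵗ + TV_8/(1+r)^8 = 66.3619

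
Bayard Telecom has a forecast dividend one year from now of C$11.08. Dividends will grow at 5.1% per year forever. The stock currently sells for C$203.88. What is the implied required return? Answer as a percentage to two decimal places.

10.53%

Rearranging the constant-growth DDM: r = D₁/P₀ + g.
r = 11.0800 / 203.88 + 0.051 = 0.05435 + 0.051 = 0.10535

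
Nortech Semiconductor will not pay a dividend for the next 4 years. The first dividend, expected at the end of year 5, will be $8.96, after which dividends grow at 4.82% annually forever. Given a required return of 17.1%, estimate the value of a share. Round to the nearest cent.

Deferred-dividend DDM. At t=4 the remaining stream is a growing perpetuity with first payment D_5 = 8.96.
V_4 = D_5/(r−g) = 8.96/(0.171−0.0482) = 72.9642
P₀ = V_4/(1+r)^4 = 72.9642/(1+0.171)^4 = 38.8045

$38.80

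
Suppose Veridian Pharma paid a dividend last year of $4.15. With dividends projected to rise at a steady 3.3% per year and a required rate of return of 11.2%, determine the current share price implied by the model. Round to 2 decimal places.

Gordon growth model: P₀ = D₁/(r − g). D₁ = 4.15 × (1 + 0.033) = 4.2870.
P₀ = 4.2870 / (0.112 − 0.033) = 4.2870 / 0.079 = 54.2652

$54.27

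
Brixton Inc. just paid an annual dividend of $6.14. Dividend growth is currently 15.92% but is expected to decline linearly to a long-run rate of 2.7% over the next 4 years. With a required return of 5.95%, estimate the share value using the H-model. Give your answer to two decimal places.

H-model: P₀ = D₀[(1+g_L) + H(g_S−g_L)]/(r−g_L), with H = 4/2 = 2.
P₀ = 6.14 × [(1+0.027) + 2×(0.1592−0.027)] / (0.0595−0.027)
   = 6.14 × 1.2914 / 0.0325 = 243.9753

$243.98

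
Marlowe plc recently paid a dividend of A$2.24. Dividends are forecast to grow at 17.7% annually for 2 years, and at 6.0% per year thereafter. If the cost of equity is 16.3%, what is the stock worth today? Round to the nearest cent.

A$28.17

Two-stage DDM. Project D₁…D_2 at 0.177, terminal growth 0.06, discount at r = 0.163.
D_1 = 2.6365
D_2 = 3.1031
Terminal value at t=2: TV = D_3/(r−g) = 3.2893/(0.163−0.06) = 31.9352
P₀ = 2.6365/(1+0.163)^1 + 3.1031/(1+0.163)^2 + 31.9352/(1+0.163)^2 = 28.1720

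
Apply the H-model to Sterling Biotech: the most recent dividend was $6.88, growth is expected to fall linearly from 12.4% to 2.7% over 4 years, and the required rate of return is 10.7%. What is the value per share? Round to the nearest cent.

$105.01

H-model: P₀ = D₀[(1+g_L) + H(g_S−g_L)]/(r−g_L), with H = 4/2 = 2.
P₀ = 6.88 × [(1+0.027) + 2×(0.124−0.027)] / (0.107−0.027)
   = 6.88 × 1.2210 / 0.08 = 105.0060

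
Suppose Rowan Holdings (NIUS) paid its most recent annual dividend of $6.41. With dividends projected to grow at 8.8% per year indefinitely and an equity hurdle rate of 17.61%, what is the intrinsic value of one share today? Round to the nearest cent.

$79.16

Gordon growth model: P₀ = D₁/(r − g). D₁ = 6.41 × (1 + 0.088) = 6.9741.
P₀ = 6.9741 / (0.1761 − 0.088) = 6.9741 / 0.0881 = 79.1610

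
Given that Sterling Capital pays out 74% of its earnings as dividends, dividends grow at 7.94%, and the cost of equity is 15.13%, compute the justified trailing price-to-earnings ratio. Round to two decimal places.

Justified trailing P/E = b(1+g)/(r−g) = 0.74×(1+0.0794)/(0.1513−0.0794) = 11.1093

11.11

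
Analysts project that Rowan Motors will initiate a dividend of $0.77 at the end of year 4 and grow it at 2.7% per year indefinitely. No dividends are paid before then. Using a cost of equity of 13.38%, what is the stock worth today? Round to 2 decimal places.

Deferred-dividend DDM. At t=3 the remaining stream is a growing perpetuity with first payment D_4 = 0.77.
V_3 = D_4/(r−g) = 0.77/(0.1338−0.027) = 7.2097
P₀ = V_3/(1+r)^3 = 7.2097/(1+0.1338)^3 = 4.9466

$4.95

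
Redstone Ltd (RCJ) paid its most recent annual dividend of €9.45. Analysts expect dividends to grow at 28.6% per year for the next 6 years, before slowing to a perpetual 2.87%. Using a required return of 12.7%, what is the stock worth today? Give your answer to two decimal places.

€310.60

Two-stage DDM. Project D₁…D_6 at 0.286, terminal growth 0.0287, discount at r = 0.127.
D_1 = 12.1527
D_2 = 15.6284
D_3 = 20.0981
D_4 = 25.8461
D_5 = 33.2381
D_6 = 42.7442
Terminal value at t=6: TV = D_7/(r−g) = 43.9710/(0.127−0.0287) = 447.3144
P₀ = 12.1527/(1+0.127)^1 + 15.6284/(1+0.127)^2 + 20.0981/(1+0.127)^3 + 25.8461/(1+0.127)^4 + 33.2381/(1+0.127)^5 + 42.7442/(1+0.127)^6 + 447.3144/(1+0.127)^6 = 310.6002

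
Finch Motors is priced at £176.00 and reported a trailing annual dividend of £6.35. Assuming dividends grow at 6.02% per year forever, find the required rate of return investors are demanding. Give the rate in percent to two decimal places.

Rearranging the constant-growth DDM: r = D₁/P₀ + g.
D₁ = 6.35 × (1 + 0.0602) = 6.7323.
r = 6.7323 / 176.00 + 0.0602 = 0.03825 + 0.0602 = 0.09845

9.85%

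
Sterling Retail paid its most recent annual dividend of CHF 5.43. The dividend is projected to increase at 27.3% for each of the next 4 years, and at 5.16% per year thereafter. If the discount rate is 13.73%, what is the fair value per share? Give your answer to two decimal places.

CHF 133.61

Two-stage DDM. Project D₁…D_4 at 0.273, terminal growth 0.0516, discount at r = 0.1373.
D_1 = 6.9124
D_2 = 8.7995
D_3 = 11.2017
D_4 = 14.2598
Terminal value at t=4: TV = D_5/(r−g) = 14.9956/(0.1373−0.0516) = 174.9779
P₀ = 6.9124/(1+0.1373)^1 + 8.7995/(1+0.1373)^2 + 11.2017/(1+0.1373)^3 + 14.2598/(1+0.1373)^4 + 174.9779/(1+0.1373)^4 = 133.6075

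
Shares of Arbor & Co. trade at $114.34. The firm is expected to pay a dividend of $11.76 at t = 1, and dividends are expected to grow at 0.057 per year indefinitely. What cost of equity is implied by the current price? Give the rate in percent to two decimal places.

15.99%

Rearranging the constant-growth DDM: r = D₁/P₀ + g.
r = 11.7600 / 114.34 + 0.057 = 0.10285 + 0.057 = 0.15985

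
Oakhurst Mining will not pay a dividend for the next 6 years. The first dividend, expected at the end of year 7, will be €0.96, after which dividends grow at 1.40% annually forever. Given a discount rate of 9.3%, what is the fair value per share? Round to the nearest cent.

€7.13

Deferred-dividend DDM. At t=6 the remaining stream is a growing perpetuity with first payment D_7 = 0.96.
V_6 = D_7/(r−g) = 0.96/(0.093−0.014) = 12.1519
P₀ = V_6/(1+r)^6 = 12.1519/(1+0.093)^6 = 7.1273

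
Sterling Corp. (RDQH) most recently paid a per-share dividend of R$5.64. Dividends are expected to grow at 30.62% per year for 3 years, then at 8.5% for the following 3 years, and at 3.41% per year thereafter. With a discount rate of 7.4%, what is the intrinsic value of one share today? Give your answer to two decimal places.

Three-stage DDM. Project D₁…D_6; terminal Gordon value at t=6 with g = 0.0341; discount at r = 0.074.
D_1 = 7.3670
D_2 = 9.6227
D_3 = 12.5692
D_4 = 13.6376
D_5 = 14.7968
D_6 = 16.0545
TV_6 = 16.6020/(0.074−0.0341) = 416.0897
P₀ = Σ Dₜ/(1+r)ᵗ + TV_6/(1+r)^6 = 327.5334

R$327.53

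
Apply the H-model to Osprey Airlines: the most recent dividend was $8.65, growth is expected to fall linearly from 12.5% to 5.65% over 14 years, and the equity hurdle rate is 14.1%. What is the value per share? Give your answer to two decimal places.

$157.24

H-model: P₀ = D₀[(1+g_L) + H(g_S−g_L)]/(r−g_L), with H = 14/2 = 7.
P₀ = 8.65 × [(1+0.0565) + 7×(0.125−0.0565)] / (0.141−0.0565)
   = 8.65 × 1.5360 / 0.0845 = 157.2355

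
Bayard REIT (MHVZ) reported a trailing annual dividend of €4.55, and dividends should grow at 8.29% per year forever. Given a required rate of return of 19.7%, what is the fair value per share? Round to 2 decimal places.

Gordon growth model: P₀ = D₁/(r − g). D₁ = 4.55 × (1 + 0.0829) = 4.9272.
P₀ = 4.9272 / (0.197 − 0.0829) = 4.9272 / 0.1141 = 43.1831

€43.18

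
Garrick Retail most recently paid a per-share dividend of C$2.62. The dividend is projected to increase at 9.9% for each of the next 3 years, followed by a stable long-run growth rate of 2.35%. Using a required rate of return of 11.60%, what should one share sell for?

Two-stage DDM. Project D₁…D_3 at 0.099, terminal growth 0.0235, discount at r = 0.116.
D_1 = 2.8794
D_2 = 3.1644
D_3 = 3.4777
Terminal value at t=3: TV = D_4/(r−g) = 3.5594/(0.116−0.0235) = 38.4805
P₀ = 2.8794/(1+0.116)^1 + 3.1644/(1+0.116)^2 + 3.4777/(1+0.116)^3 + 38.4805/(1+0.116)^3 = 35.3082

C$35.31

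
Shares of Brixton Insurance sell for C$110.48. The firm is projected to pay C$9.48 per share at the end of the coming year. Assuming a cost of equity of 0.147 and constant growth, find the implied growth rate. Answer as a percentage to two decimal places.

From P₀ = D₁/(r − g), the implied growth is g = r − D₁/P₀.
g = 0.147 − 9.48/110.48 = 0.147 − 0.08581 = 0.06119

6.12%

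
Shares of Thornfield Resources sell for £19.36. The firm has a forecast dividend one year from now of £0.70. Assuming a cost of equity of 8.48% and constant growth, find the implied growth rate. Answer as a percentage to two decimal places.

From P₀ = D₁/(r − g), the implied growth is g = r − D₁/P₀.
g = 0.0848 − 0.70/19.36 = 0.0848 − 0.03616 = 0.04864

4.86%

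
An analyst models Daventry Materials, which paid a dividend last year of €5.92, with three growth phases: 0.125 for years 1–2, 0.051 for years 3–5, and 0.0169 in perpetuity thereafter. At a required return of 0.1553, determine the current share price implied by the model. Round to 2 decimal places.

€56.41

Three-stage DDM. Project D₁…D_5; terminal Gordon value at t=5 with g = 0.0169; discount at r = 0.1553.
D_1 = 6.6600
D_2 = 7.4925
D_3 = 7.8746
D_4 = 8.2762
D_5 = 8.6983
TV_5 = 8.8453/(0.1553−0.0169) = 63.9112
P₀ = Σ Dₜ/(1+r)ᵗ + TV_5/(1+r)^5 = 56.4100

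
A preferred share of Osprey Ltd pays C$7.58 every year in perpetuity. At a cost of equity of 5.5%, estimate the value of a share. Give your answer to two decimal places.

Zero-growth DDM (perpetuity): P₀ = D/r = 7.58 / 0.055 = 137.8182

C$137.82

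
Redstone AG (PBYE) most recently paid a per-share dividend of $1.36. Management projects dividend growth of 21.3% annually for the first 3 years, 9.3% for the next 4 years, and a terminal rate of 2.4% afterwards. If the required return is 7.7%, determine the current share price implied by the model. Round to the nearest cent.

$53.09

Three-stage DDM. Project D₁…D_7; terminal Gordon value at t=7 with g = 0.024; discount at r = 0.077.
D_1 = 1.6497
D_2 = 2.0011
D_3 = 2.4273
D_4 = 2.6530
D_5 = 2.8998
D_6 = 3.1694
D_7 = 3.4642
TV_7 = 3.5473/(0.077−0.024) = 66.9308
P₀ = Σ Dₜ/(1+r)ᵗ + TV_7/(1+r)^7 = 53.0863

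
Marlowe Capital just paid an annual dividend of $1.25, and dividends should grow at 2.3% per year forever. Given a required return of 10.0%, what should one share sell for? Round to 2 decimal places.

$16.61

Gordon growth model: P₀ = D₁/(r − g). D₁ = 1.25 × (1 + 0.023) = 1.2787.
P₀ = 1.2787 / (0.1 − 0.023) = 1.2787 / 0.077 = 16.6071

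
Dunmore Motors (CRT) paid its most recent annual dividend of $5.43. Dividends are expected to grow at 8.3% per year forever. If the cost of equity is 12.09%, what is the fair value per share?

Gordon growth model: P₀ = D₁/(r − g). D₁ = 5.43 × (1 + 0.083) = 5.8807.
P₀ = 5.8807 / (0.1209 − 0.083) = 5.8807 / 0.0379 = 155.1633

$155.16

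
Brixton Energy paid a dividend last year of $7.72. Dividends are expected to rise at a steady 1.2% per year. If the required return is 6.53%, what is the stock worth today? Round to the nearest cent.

$146.58

Gordon growth model: P₀ = D₁/(r − g). D₁ = 7.72 × (1 + 0.012) = 7.8126.
P₀ = 7.8126 / (0.0653 − 0.012) = 7.8126 / 0.0533 = 146.5786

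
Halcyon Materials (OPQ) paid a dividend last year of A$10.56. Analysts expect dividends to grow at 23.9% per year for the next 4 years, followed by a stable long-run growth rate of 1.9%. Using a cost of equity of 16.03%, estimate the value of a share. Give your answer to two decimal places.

Two-stage DDM. Project D₁…D_4 at 0.239, terminal growth 0.019, discount at r = 0.1603.
D_1 = 13.0838
D_2 = 16.2109
D_3 = 20.0853
D_4 = 24.8857
Terminal value at t=4: TV = D_5/(r−g) = 25.3585/(0.1603−0.019) = 179.4656
P₀ = 13.0838/(1+0.1603)^1 + 16.2109/(1+0.1603)^2 + 20.0853/(1+0.1603)^3 + 24.8857/(1+0.1603)^4 + 179.4656/(1+0.1603)^4 = 148.9199

A$148.92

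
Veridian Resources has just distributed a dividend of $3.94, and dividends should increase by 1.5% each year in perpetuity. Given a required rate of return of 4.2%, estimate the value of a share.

Gordon growth model: P₀ = D₁/(r − g). D₁ = 3.94 × (1 + 0.015) = 3.9991.
P₀ = 3.9991 / (0.042 − 0.015) = 3.9991 / 0.027 = 148.1148

$148.11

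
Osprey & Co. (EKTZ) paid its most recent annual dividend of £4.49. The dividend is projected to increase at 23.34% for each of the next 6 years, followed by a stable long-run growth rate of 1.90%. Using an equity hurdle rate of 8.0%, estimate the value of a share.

Two-stage DDM. Project D₁…D_6 at 0.2334, terminal growth 0.019, discount at r = 0.08.
D_1 = 5.5380
D_2 = 6.8305
D_3 = 8.4248
D_4 = 10.3911
D_5 = 12.8164
D_6 = 15.8077
Terminal value at t=6: TV = D_7/(r−g) = 16.1081/(0.08−0.019) = 264.0671
P₀ = 5.5380/(1+0.08)^1 + 6.8305/(1+0.08)^2 + 8.4248/(1+0.08)^3 + 10.3911/(1+0.08)^4 + 12.8164/(1+0.08)^5 + 15.8077/(1+0.08)^6 + 264.0671/(1+0.08)^6 = 210.4007

£210.40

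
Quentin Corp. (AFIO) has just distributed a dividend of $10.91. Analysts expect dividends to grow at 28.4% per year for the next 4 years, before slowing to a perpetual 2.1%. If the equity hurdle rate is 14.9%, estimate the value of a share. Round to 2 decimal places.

$193.77

Two-stage DDM. Project D₁…D_4 at 0.284, terminal growth 0.021, discount at r = 0.149.
D_1 = 14.0084
D_2 = 17.9868
D_3 = 23.0951
D_4 = 29.6541
Terminal value at t=4: TV = D_5/(r−g) = 30.2768/(0.149−0.021) = 236.5378
P₀ = 14.0084/(1+0.149)^1 + 17.9868/(1+0.149)^2 + 23.0951/(1+0.149)^3 + 29.6541/(1+0.149)^4 + 236.5378/(1+0.149)^4 = 193.7679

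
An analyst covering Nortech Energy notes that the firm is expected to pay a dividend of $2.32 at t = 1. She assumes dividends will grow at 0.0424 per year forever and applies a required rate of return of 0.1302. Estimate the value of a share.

Gordon growth model: P₀ = D₁/(r − g), with D₁ = 2.32 given directly.
P₀ = 2.3200 / (0.1302 − 0.0424) = 2.3200 / 0.0878 = 26.4237

$26.42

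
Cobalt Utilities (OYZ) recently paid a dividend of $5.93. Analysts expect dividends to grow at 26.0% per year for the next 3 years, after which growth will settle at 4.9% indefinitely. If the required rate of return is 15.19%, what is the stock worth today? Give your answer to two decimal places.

$100.46

Two-stage DDM. Project D₁…D_3 at 0.26, terminal growth 0.049, discount at r = 0.1519.
D_1 = 7.4718
D_2 = 9.4145
D_3 = 11.8622
Terminal value at t=3: TV = D_4/(r−g) = 12.4435/(0.1519−0.049) = 120.9279
P₀ = 7.4718/(1+0.1519)^1 + 9.4145/(1+0.1519)^2 + 11.8622/(1+0.1519)^3 + 120.9279/(1+0.1519)^3 = 100.4620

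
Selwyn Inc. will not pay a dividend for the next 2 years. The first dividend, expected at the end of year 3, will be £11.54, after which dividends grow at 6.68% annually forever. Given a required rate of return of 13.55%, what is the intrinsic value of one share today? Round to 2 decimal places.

£130.28

Deferred-dividend DDM. At t=2 the remaining stream is a growing perpetuity with first payment D_3 = 11.54.
V_2 = D_3/(r−g) = 11.54/(0.1355−0.0668) = 167.9767
P₀ = V_2/(1+r)^2 = 167.9767/(1+0.1355)^2 = 130.2791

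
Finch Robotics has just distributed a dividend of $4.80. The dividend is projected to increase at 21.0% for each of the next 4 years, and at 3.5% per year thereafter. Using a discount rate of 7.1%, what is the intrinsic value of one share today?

$251.13

Two-stage DDM. Project D₁…D_4 at 0.21, terminal growth 0.035, discount at r = 0.071.
D_1 = 5.8080
D_2 = 7.0277
D_3 = 8.5035
D_4 = 10.2892
Terminal value at t=4: TV = D_5/(r−g) = 10.6493/(0.071−0.035) = 295.8153
P₀ = 5.8080/(1+0.071)^1 + 7.0277/(1+0.071)^2 + 8.5035/(1+0.071)^3 + 10.2892/(1+0.071)^4 + 295.8153/(1+0.071)^4 = 251.1264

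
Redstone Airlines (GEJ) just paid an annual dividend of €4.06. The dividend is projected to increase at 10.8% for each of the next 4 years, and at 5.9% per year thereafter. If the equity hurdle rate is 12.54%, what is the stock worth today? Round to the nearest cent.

€76.46

Two-stage DDM. Project D₁…D_4 at 0.108, terminal growth 0.059, discount at r = 0.1254.
D_1 = 4.4985
D_2 = 4.9843
D_3 = 5.5226
D_4 = 6.1191
Terminal value at t=4: TV = D_5/(r−g) = 6.4801/(0.1254−0.059) = 97.5917
P₀ = 4.4985/(1+0.1254)^1 + 4.9843/(1+0.1254)^2 + 5.5226/(1+0.1254)^3 + 6.1191/(1+0.1254)^4 + 97.5917/(1+0.1254)^4 = 76.4614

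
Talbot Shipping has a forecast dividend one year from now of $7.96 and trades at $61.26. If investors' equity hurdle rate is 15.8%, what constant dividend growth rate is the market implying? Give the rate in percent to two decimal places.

2.81%

From P₀ = D₁/(r − g), the implied growth is g = r − D₁/P₀.
g = 0.158 − 7.96/61.26 = 0.158 − 0.12994 = 0.02806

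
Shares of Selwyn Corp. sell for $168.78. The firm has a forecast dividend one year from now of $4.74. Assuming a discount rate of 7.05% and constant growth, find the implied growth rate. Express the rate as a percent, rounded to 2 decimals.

From P₀ = D₁/(r − g), the implied growth is g = r − D₁/P₀.
g = 0.0705 − 4.74/168.78 = 0.0705 − 0.02808 = 0.04242

4.24%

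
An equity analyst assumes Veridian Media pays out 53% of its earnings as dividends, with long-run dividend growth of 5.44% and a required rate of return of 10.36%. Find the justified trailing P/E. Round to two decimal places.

11.36

Justified trailing P/E = b(1+g)/(r−g) = 0.53×(1+0.0544)/(0.1036−0.0544) = 11.3584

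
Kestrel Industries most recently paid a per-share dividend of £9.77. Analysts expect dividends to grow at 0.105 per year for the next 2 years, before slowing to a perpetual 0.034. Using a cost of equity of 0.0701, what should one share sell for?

£318.90

Two-stage DDM. Project D₁…D_2 at 0.105, terminal growth 0.034, discount at r = 0.0701.
D_1 = 10.7958
D_2 = 11.9294
Terminal value at t=2: TV = D_3/(r−g) = 12.3350/(0.0701−0.034) = 341.6901
P₀ = 10.7958/(1+0.0701)^1 + 11.9294/(1+0.0701)^2 + 341.6901/(1+0.0701)^2 = 318.8959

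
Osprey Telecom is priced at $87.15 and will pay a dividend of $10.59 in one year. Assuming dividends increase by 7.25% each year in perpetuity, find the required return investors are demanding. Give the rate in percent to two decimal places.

Rearranging the constant-growth DDM: r = D₁/P₀ + g.
r = 10.5900 / 87.15 + 0.0725 = 0.12151 + 0.0725 = 0.19401

19.40%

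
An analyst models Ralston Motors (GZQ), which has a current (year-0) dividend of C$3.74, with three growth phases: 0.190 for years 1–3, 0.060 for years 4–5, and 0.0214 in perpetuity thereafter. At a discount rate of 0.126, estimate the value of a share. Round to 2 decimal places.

C$58.82

Three-stage DDM. Project D₁…D_5; terminal Gordon value at t=5 with g = 0.0214; discount at r = 0.126.
D_1 = 4.4506
D_2 = 5.2962
D_3 = 6.3025
D_4 = 6.6806
D_5 = 7.0815
TV_5 = 7.2330/(0.126−0.0214) = 69.1494
P₀ = Σ Dₜ/(1+r)ᵗ + TV_5/(1+r)^5 = 58.8156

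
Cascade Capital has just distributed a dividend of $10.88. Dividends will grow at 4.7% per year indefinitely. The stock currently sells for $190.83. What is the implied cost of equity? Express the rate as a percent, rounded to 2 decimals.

10.67%

Rearranging the constant-growth DDM: r = D₁/P₀ + g.
D₁ = 10.88 × (1 + 0.047) = 11.3914.
r = 11.3914 / 190.83 + 0.047 = 0.05969 + 0.047 = 0.10669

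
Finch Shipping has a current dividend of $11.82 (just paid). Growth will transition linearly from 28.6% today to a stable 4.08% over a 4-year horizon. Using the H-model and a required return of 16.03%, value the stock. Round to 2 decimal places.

$151.45

H-model: P₀ = D₀[(1+g_L) + H(g_S−g_L)]/(r−g_L), with H = 4/2 = 2.
P₀ = 11.82 × [(1+0.0408) + 2×(0.286−0.0408)] / (0.1603−0.0408)
   = 11.82 × 1.5312 / 0.1195 = 151.4543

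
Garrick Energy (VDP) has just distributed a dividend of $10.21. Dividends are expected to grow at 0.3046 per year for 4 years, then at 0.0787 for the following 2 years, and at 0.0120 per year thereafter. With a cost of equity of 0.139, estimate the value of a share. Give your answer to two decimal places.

Three-stage DDM. Project D₁…D_6; terminal Gordon value at t=6 with g = 0.012; discount at r = 0.139.
D_1 = 13.3200
D_2 = 17.3772
D_3 = 22.6703
D_4 = 29.5757
D_5 = 31.9033
D_6 = 34.4141
TV_6 = 34.8271/(0.139−0.012) = 274.2290
P₀ = Σ Dₜ/(1+r)ᵗ + TV_6/(1+r)^6 = 216.0025

$216.00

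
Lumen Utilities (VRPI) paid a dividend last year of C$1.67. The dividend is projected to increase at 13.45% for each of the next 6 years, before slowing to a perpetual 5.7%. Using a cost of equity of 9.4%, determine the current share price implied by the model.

Two-stage DDM. Project D₁…D_6 at 0.1345, terminal growth 0.057, discount at r = 0.094.
D_1 = 1.8946
D_2 = 2.1494
D_3 = 2.4385
D_4 = 2.7665
D_5 = 3.1386
D_6 = 3.5608
Terminal value at t=6: TV = D_7/(r−g) = 3.7637/(0.094−0.057) = 101.7224
P₀ = 1.8946/(1+0.094)^1 + 2.1494/(1+0.094)^2 + 2.4385/(1+0.094)^3 + 2.7665/(1+0.094)^4 + 3.1386/(1+0.094)^5 + 3.5608/(1+0.094)^6 + 101.7224/(1+0.094)^6 = 70.7367

C$70.74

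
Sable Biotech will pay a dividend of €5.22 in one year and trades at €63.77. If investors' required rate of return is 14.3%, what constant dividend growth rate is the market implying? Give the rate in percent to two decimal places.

6.11%

From P₀ = D₁/(r − g), the implied growth is g = r − D₁/P₀.
g = 0.143 − 5.22/63.77 = 0.143 − 0.08186 = 0.06114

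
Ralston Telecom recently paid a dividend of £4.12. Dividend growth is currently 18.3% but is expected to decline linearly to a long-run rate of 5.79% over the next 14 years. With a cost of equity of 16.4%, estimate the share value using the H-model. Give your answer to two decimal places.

£75.08

H-model: P₀ = D₀[(1+g_L) + H(g_S−g_L)]/(r−g_L), with H = 14/2 = 7.
P₀ = 4.12 × [(1+0.0579) + 7×(0.183−0.0579)] / (0.164−0.0579)
   = 4.12 × 1.9336 / 0.1061 = 75.0842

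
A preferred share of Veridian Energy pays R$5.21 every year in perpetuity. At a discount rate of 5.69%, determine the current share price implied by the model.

Zero-growth DDM (perpetuity): P₀ = D/r = 5.21 / 0.0569 = 91.5641

R$91.56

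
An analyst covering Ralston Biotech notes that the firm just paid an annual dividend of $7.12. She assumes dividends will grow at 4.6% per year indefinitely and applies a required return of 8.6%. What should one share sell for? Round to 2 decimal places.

Gordon growth model: P₀ = D₁/(r − g). D₁ = 7.12 × (1 + 0.046) = 7.4475.
P₀ = 7.4475 / (0.086 − 0.046) = 7.4475 / 0.04 = 186.1880

$186.19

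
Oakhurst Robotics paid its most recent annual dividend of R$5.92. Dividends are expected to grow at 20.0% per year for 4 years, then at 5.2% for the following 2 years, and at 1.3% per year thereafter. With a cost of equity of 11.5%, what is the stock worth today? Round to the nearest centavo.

R$113.33

Three-stage DDM. Project D₁…D_6; terminal Gordon value at t=6 with g = 0.013; discount at r = 0.115.
D_1 = 7.1040
D_2 = 8.5248
D_3 = 10.2298
D_4 = 12.2757
D_5 = 12.9140
D_6 = 13.5856
TV_6 = 13.7622/(0.115−0.013) = 134.9235
P₀ = Σ Dₜ/(1+r)ᵗ + TV_6/(1+r)^6 = 113.3304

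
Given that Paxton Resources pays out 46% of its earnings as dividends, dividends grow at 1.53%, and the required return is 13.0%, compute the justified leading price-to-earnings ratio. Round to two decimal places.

4.01

Justified leading P/E = b/(r−g) = 0.46/(0.13−0.0153) = 4.0105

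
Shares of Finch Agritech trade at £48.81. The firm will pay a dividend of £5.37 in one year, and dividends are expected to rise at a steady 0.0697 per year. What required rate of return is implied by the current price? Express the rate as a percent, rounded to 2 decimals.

Rearranging the constant-growth DDM: r = D₁/P₀ + g.
r = 5.3700 / 48.81 + 0.0697 = 0.11002 + 0.0697 = 0.17972

17.97%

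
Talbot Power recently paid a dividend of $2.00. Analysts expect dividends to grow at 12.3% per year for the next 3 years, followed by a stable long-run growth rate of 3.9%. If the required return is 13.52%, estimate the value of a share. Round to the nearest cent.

$26.78

Two-stage DDM. Project D₁…D_3 at 0.123, terminal growth 0.039, discount at r = 0.1352.
D_1 = 2.2460
D_2 = 2.5223
D_3 = 2.8325
Terminal value at t=3: TV = D_4/(r−g) = 2.9430/(0.1352−0.039) = 30.5921
P₀ = 2.2460/(1+0.1352)^1 + 2.5223/(1+0.1352)^2 + 2.8325/(1+0.1352)^3 + 30.5921/(1+0.1352)^3 = 26.7838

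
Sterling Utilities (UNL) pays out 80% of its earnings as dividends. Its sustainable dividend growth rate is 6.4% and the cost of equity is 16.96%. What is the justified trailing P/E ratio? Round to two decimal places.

8.06

Justified trailing P/E = b(1+g)/(r−g) = 0.80×(1+0.064)/(0.1696−0.064) = 8.0606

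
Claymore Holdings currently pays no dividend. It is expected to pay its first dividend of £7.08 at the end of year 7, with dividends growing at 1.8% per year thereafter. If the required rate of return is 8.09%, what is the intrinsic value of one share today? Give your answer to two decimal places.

£70.58

Deferred-dividend DDM. At t=6 the remaining stream is a growing perpetuity with first payment D_7 = 7.08.
V_6 = D_7/(r−g) = 7.08/(0.0809−0.018) = 112.5596
P₀ = V_6/(1+r)^6 = 112.5596/(1+0.0809)^6 = 70.5780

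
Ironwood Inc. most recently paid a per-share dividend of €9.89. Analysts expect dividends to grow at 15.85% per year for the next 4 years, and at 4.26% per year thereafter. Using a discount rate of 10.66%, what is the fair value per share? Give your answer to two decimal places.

€237.95

Two-stage DDM. Project D₁…D_4 at 0.1585, terminal growth 0.0426, discount at r = 0.1066.
D_1 = 11.4576
D_2 = 13.2736
D_3 = 15.3775
D_4 = 17.8148
Terminal value at t=4: TV = D_5/(r−g) = 18.5737/(0.1066−0.0426) = 290.2139
P₀ = 11.4576/(1+0.1066)^1 + 13.2736/(1+0.1066)^2 + 15.3775/(1+0.1066)^3 + 17.8148/(1+0.1066)^4 + 290.2139/(1+0.1066)^4 = 237.9544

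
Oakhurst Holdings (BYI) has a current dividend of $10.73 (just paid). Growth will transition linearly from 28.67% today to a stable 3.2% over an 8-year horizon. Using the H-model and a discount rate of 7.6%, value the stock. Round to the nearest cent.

$500.12

H-model: P₀ = D₀[(1+g_L) + H(g_S−g_L)]/(r−g_L), with H = 8/2 = 4.
P₀ = 10.73 × [(1+0.032) + 4×(0.2867−0.032)] / (0.076−0.032)
   = 10.73 × 2.0508 / 0.044 = 500.1155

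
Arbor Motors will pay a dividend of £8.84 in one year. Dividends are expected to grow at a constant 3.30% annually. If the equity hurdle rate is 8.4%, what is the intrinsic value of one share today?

£173.33

Gordon growth model: P₀ = D₁/(r − g), with D₁ = 8.84 given directly.
P₀ = 8.8400 / (0.084 − 0.033) = 8.8400 / 0.051 = 173.3333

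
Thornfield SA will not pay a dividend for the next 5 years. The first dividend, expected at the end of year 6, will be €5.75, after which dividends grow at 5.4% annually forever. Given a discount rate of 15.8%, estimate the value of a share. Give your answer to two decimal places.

Deferred-dividend DDM. At t=5 the remaining stream is a growing perpetuity with first payment D_6 = 5.75.
V_5 = D_6/(r−g) = 5.75/(0.158−0.054) = 55.2885
P₀ = V_5/(1+r)^5 = 55.2885/(1+0.158)^5 = 26.5517

€26.55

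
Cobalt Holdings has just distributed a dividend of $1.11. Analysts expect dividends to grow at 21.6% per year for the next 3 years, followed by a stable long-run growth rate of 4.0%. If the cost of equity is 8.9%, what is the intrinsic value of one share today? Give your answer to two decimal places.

Two-stage DDM. Project D₁…D_3 at 0.216, terminal growth 0.04, discount at r = 0.089.
D_1 = 1.3498
D_2 = 1.6413
D_3 = 1.9958
Terminal value at t=3: TV = D_4/(r−g) = 2.0757/(0.089−0.04) = 42.3605
P₀ = 1.3498/(1+0.089)^1 + 1.6413/(1+0.089)^2 + 1.9958/(1+0.089)^3 + 42.3605/(1+0.089)^3 = 36.9691

$36.97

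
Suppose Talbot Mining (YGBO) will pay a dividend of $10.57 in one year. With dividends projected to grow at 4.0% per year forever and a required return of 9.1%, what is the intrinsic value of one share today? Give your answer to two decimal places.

Gordon growth model: P₀ = D₁/(r − g), with D₁ = 10.57 given directly.
P₀ = 10.5700 / (0.091 − 0.04) = 10.5700 / 0.051 = 207.2549

$207.25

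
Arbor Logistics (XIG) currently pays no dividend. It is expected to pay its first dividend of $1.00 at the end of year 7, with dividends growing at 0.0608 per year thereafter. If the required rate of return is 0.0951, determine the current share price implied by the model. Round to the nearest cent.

$16.90

Deferred-dividend DDM. At t=6 the remaining stream is a growing perpetuity with first payment D_7 = 1.00.
V_6 = D_7/(r−g) = 1.00/(0.0951−0.0608) = 29.1545
P₀ = V_6/(1+r)^6 = 29.1545/(1+0.0951)^6 = 16.9038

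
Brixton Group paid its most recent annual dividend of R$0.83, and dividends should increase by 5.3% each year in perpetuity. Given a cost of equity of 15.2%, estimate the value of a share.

Gordon growth model: P₀ = D₁/(r − g). D₁ = 0.83 × (1 + 0.053) = 0.8740.
P₀ = 0.8740 / (0.152 − 0.053) = 0.8740 / 0.099 = 8.8282

R$8.83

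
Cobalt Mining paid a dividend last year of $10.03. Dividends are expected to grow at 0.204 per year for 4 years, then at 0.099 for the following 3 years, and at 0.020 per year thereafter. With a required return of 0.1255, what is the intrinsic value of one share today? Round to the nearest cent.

$203.43

Three-stage DDM. Project D₁…D_7; terminal Gordon value at t=7 with g = 0.02; discount at r = 0.1255.
D_1 = 12.0761
D_2 = 14.5396
D_3 = 17.5057
D_4 = 21.0769
D_5 = 23.1635
D_6 = 25.4567
D_7 = 27.9769
TV_7 = 28.5365/(0.1255−0.02) = 270.4878
P₀ = Σ Dₜ/(1+r)ᵗ + TV_7/(1+r)^7 = 203.4291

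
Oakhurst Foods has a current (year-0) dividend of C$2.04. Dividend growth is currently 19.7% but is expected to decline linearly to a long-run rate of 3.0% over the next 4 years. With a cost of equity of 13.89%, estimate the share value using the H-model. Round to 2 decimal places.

H-model: P₀ = D₀[(1+g_L) + H(g_S−g_L)]/(r−g_L), with H = 4/2 = 2.
P₀ = 2.04 × [(1+0.03) + 2×(0.197−0.03)] / (0.1389−0.03)
   = 2.04 × 1.3640 / 0.1089 = 25.5515

C$25.55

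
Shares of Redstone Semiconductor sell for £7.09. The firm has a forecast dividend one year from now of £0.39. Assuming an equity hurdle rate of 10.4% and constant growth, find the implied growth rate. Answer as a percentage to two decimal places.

From P₀ = D₁/(r − g), the implied growth is g = r − D₁/P₀.
g = 0.104 − 0.39/7.09 = 0.104 − 0.05501 = 0.04899

4.90%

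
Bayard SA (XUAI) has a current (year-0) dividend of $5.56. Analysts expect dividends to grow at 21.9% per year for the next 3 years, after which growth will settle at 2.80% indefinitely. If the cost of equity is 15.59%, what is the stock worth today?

$70.98

Two-stage DDM. Project D₁…D_3 at 0.219, terminal growth 0.028, discount at r = 0.1559.
D_1 = 6.7776
D_2 = 8.2619
D_3 = 10.0713
Terminal value at t=3: TV = D_4/(r−g) = 10.3533/(0.1559−0.028) = 80.9484
P₀ = 6.7776/(1+0.1559)^1 + 8.2619/(1+0.1559)^2 + 10.0713/(1+0.1559)^3 + 80.9484/(1+0.1559)^3 = 70.9823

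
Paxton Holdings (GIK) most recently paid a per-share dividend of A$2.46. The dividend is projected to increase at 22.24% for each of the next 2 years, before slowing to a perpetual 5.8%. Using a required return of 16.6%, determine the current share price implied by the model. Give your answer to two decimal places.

A$31.77

Two-stage DDM. Project D₁…D_2 at 0.2224, terminal growth 0.058, discount at r = 0.166.
D_1 = 3.0071
D_2 = 3.6759
Terminal value at t=2: TV = D_3/(r−g) = 3.8891/(0.166−0.058) = 36.0100
P₀ = 3.0071/(1+0.166)^1 + 3.6759/(1+0.166)^2 + 36.0100/(1+0.166)^2 = 31.7694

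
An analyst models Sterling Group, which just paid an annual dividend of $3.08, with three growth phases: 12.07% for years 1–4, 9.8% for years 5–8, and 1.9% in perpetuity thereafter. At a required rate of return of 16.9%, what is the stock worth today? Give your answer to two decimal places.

$33.77

Three-stage DDM. Project D₁…D_8; terminal Gordon value at t=8 with g = 0.019; discount at r = 0.169.
D_1 = 3.4518
D_2 = 3.8684
D_3 = 4.3353
D_4 = 4.8586
D_5 = 5.3347
D_6 = 5.8575
D_7 = 6.4315
D_8 = 7.0618
TV_8 = 7.1960/(0.169−0.019) = 47.9734
P₀ = Σ Dₜ/(1+r)ᵗ + TV_8/(1+r)^8 = 33.7743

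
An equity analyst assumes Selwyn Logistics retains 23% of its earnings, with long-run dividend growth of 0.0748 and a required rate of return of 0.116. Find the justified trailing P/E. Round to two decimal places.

20.09

Payout ratio b = 1 − 0.23 = 0.77.
Justified trailing P/E = b(1+g)/(r−g) = 0.77×(1+0.0748)/(0.116−0.0748) = 20.0873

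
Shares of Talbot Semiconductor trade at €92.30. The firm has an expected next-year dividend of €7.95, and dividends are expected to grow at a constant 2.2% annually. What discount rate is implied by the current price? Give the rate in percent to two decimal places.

Rearranging the constant-growth DDM: r = D₁/P₀ + g.
r = 7.9500 / 92.30 + 0.022 = 0.08613 + 0.022 = 0.10813

10.81%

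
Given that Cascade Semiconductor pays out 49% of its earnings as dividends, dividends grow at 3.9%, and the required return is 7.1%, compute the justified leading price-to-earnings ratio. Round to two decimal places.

Justified leading P/E = b/(r−g) = 0.49/(0.071−0.039) = 15.3125

15.31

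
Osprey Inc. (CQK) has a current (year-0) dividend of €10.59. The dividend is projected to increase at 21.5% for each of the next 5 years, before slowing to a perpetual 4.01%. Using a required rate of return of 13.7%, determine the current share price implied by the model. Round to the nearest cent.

Two-stage DDM. Project D₁…D_5 at 0.215, terminal growth 0.0401, discount at r = 0.137.
D_1 = 12.8669
D_2 = 15.6332
D_3 = 18.9944
D_4 = 23.0782
D_5 = 28.0400
Terminal value at t=5: TV = D_6/(r−g) = 29.1644/(0.137−0.0401) = 300.9738
P₀ = 12.8669/(1+0.137)^1 + 15.6332/(1+0.137)^2 + 18.9944/(1+0.137)^3 + 23.0782/(1+0.137)^4 + 28.0400/(1+0.137)^5 + 300.9738/(1+0.137)^5 = 223.2863

€223.29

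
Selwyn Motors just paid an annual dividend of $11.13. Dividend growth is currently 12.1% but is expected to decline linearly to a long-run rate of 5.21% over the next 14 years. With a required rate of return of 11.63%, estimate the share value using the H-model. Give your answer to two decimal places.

H-model: P₀ = D₀[(1+g_L) + H(g_S−g_L)]/(r−g_L), with H = 14/2 = 7.
P₀ = 11.13 × [(1+0.0521) + 7×(0.121−0.0521)] / (0.1163−0.0521)
   = 11.13 × 1.5344 / 0.0642 = 266.0105

$266.01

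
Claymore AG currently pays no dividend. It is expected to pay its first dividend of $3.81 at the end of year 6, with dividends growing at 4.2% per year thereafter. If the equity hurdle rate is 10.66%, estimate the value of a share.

Deferred-dividend DDM. At t=5 the remaining stream is a growing perpetuity with first payment D_6 = 3.81.
V_5 = D_6/(r−g) = 3.81/(0.1066−0.042) = 58.9783
P₀ = V_5/(1+r)^5 = 58.9783/(1+0.1066)^5 = 35.5418

$35.54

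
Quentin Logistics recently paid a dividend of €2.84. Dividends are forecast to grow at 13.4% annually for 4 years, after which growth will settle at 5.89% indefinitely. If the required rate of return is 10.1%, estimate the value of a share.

€92.63

Two-stage DDM. Project D₁…D_4 at 0.134, terminal growth 0.0589, discount at r = 0.101.
D_1 = 3.2206
D_2 = 3.6521
D_3 = 4.1415
D_4 = 4.6965
Terminal value at t=4: TV = D_5/(r−g) = 4.9731/(0.101−0.0589) = 118.1254
P₀ = 3.2206/(1+0.101)^1 + 3.6521/(1+0.101)^2 + 4.1415/(1+0.101)^3 + 4.6965/(1+0.101)^4 + 118.1254/(1+0.101)^4 = 92.6257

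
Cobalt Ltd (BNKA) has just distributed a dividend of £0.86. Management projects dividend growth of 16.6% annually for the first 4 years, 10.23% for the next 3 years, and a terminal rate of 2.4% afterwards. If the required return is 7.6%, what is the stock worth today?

£33.06

Three-stage DDM. Project D₁…D_7; terminal Gordon value at t=7 with g = 0.024; discount at r = 0.076.
D_1 = 1.0028
D_2 = 1.1692
D_3 = 1.3633
D_4 = 1.5896
D_5 = 1.7522
D_6 = 1.9315
D_7 = 2.1291
TV_7 = 2.1802/(0.076−0.024) = 41.9265
P₀ = Σ Dₜ/(1+r)ᵗ + TV_7/(1+r)^7 = 33.0639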